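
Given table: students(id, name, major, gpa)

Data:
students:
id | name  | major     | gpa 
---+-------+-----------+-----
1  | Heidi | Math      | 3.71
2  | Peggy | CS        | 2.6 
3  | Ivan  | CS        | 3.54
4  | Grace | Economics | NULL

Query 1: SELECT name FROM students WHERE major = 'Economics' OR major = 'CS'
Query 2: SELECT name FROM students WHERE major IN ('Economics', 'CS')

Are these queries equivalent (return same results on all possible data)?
Yes, equivalent

Both queries return: [('Grace',), ('Ivan',), ('Peggy',)]

Reason: OR vs IN are equivalent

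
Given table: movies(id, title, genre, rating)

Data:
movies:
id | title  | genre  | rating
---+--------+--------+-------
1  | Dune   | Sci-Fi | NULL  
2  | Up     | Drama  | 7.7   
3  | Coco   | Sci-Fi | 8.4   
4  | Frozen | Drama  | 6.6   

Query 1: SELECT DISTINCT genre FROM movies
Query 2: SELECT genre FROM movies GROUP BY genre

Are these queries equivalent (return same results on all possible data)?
Yes, equivalent

Both queries return: [('Drama',), ('Sci-Fi',)]

Reason: Both get unique genres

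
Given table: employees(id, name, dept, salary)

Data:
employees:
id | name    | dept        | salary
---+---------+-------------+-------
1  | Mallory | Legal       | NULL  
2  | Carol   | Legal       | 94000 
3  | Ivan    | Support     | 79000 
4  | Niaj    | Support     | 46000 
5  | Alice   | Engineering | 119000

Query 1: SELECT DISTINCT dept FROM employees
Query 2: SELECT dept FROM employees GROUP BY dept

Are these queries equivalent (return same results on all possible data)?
Yes, equivalent

Both queries return: [('Engineering',), ('Legal',), ('Support',)]

Reason: Both get unique depts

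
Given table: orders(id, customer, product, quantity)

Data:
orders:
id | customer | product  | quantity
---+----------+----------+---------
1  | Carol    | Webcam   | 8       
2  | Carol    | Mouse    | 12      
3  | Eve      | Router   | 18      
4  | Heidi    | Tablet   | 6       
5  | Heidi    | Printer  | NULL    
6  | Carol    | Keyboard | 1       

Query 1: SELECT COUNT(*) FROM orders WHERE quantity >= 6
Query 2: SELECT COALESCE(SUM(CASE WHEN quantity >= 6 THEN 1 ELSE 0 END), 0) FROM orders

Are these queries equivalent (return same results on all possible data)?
Yes, equivalent

Both queries return: [(4,)]

Reason: COUNT with WHERE vs conditional SUM (COALESCE handles empty-table NULL)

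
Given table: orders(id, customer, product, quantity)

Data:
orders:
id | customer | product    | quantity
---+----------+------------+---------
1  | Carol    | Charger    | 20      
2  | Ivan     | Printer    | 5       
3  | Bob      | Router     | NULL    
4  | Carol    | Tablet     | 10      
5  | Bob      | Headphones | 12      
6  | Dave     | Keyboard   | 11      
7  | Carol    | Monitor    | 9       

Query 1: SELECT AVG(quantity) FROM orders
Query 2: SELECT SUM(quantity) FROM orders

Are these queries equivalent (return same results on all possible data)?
No, not equivalent

Query 1 returns: [(11.166666666666666,)]
Query 2 returns: [(67,)]

Reason: AVG vs SUM give different aggregate values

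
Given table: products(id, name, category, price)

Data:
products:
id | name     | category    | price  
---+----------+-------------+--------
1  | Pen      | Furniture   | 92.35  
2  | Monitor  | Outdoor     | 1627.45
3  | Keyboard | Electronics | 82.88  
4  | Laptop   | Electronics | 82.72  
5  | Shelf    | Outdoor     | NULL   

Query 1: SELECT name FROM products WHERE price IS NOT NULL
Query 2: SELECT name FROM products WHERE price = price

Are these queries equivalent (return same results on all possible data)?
Yes, equivalent

Both queries return: [('Keyboard',), ('Laptop',), ('Monitor',), ('Pen',)]

Reason: IS NOT NULL vs self-equality (both exclude NULLs)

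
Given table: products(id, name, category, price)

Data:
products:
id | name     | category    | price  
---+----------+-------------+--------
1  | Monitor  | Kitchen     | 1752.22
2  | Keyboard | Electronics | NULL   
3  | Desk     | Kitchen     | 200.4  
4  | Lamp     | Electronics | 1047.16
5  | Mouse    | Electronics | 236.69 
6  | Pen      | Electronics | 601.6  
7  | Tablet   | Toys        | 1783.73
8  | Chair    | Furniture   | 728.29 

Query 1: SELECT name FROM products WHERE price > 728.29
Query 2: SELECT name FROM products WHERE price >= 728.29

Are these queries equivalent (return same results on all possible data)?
No, not equivalent

Query 1 returns: [('Monitor',), ('Lamp',), ('Tablet',)]
Query 2 returns: [('Monitor',), ('Lamp',), ('Tablet',), ('Chair',)]

Reason: > vs >= gives different results when price = 728.29 exists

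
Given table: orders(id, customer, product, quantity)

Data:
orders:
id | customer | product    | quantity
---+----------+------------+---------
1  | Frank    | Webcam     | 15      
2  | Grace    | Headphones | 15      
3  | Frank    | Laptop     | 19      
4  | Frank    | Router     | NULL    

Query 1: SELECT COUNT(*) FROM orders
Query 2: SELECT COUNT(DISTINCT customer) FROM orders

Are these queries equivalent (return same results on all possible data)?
No, not equivalent

Query 1 returns: [(4,)]
Query 2 returns: [(2,)]

Reason: COUNT(*) counts rows, COUNT(DISTINCT customer) counts unique customers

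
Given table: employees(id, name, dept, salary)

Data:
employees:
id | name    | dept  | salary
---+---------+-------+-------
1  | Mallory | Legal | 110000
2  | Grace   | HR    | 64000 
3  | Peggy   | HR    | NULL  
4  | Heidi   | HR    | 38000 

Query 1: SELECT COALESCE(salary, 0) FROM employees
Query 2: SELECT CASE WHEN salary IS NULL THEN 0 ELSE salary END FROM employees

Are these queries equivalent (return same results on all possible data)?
Yes, equivalent

Both queries return: [(0,), (38000,), (64000,), (110000,)]

Reason: COALESCE vs CASE for NULL handling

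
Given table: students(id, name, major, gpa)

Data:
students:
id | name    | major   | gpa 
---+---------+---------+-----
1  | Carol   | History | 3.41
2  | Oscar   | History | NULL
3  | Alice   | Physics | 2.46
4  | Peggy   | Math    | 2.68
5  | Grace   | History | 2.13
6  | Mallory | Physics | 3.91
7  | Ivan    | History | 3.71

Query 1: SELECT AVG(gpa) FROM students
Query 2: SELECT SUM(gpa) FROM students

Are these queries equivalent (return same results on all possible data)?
No, not equivalent

Query 1 returns: [(3.0500000000000003,)]
Query 2 returns: [(18.3,)]

Reason: AVG vs SUM give different aggregate values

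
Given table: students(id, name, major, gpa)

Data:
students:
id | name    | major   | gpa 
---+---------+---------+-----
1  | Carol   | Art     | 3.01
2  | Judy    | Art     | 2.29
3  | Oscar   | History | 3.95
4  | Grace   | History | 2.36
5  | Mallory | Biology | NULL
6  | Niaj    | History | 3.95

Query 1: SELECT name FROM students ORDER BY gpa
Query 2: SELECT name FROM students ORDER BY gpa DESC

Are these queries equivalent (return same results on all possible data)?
No, not equivalent

Query 1 returns: [('Mallory',), ('Judy',), ('Grace',), ('Carol',), ('Oscar',), ('Niaj',)]
Query 2 returns: [('Oscar',), ('Niaj',), ('Carol',), ('Grace',), ('Judy',), ('Mallory',)]

Reason: ASC vs DESC gives opposite ordering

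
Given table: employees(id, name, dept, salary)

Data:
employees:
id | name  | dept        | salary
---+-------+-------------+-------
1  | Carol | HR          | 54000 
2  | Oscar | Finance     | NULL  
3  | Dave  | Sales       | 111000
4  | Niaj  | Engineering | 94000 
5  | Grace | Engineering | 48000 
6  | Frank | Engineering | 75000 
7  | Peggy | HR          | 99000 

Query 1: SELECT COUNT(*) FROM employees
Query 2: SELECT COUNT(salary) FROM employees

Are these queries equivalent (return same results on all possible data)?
No, not equivalent

Query 1 returns: [(7,)]
Query 2 returns: [(6,)]

Reason: COUNT(*) includes NULLs, COUNT(column) excludes them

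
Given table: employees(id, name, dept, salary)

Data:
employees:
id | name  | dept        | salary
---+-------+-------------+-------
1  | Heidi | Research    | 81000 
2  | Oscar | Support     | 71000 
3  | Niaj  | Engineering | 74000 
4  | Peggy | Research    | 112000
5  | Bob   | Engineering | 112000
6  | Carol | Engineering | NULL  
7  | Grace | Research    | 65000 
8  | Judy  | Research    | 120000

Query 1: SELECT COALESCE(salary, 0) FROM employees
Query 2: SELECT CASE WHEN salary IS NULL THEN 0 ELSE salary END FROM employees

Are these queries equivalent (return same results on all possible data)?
Yes, equivalent

Both queries return: [(0,), (65000,), (71000,), (74000,), (81000,), (112000,), (112000,), (120000,)]

Reason: COALESCE vs CASE for NULL handling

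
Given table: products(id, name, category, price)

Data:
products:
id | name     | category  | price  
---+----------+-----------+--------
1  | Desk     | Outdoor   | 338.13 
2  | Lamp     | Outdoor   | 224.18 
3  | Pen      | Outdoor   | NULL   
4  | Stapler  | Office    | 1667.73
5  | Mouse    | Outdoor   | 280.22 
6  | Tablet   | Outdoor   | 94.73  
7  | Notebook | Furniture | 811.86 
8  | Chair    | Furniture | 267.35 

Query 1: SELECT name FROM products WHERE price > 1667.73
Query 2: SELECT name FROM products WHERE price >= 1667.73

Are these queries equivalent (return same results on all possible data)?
No, not equivalent

Query 1 returns: []
Query 2 returns: [('Stapler',)]

Reason: > vs >= gives different results when price = 1667.73 exists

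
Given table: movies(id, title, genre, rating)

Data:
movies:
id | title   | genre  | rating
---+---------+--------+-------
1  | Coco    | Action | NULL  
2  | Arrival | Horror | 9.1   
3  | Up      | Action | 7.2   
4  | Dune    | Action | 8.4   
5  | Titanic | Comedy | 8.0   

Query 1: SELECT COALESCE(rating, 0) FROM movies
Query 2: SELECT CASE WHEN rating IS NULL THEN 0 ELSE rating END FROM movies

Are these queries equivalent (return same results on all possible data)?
Yes, equivalent

Both queries return: [(0,), (7.2,), (8.0,), (8.4,), (9.1,)]

Reason: COALESCE vs CASE for NULL handling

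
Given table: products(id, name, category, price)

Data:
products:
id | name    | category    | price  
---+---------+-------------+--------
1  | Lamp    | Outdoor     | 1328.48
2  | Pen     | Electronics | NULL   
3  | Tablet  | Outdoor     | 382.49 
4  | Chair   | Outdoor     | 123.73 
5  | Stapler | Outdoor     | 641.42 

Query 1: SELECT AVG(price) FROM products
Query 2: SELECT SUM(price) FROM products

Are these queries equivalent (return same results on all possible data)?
No, not equivalent

Query 1 returns: [(619.03,)]
Query 2 returns: [(2476.12,)]

Reason: AVG vs SUM give different aggregate values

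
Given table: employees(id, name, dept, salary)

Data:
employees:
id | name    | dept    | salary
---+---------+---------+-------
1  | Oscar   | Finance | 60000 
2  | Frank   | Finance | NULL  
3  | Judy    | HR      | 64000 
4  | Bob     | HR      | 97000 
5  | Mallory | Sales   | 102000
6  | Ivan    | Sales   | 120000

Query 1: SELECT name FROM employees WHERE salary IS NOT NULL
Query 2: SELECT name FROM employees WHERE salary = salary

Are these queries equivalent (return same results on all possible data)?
Yes, equivalent

Both queries return: [('Bob',), ('Ivan',), ('Judy',), ('Mallory',), ('Oscar',)]

Reason: IS NOT NULL vs self-equality (both exclude NULLs)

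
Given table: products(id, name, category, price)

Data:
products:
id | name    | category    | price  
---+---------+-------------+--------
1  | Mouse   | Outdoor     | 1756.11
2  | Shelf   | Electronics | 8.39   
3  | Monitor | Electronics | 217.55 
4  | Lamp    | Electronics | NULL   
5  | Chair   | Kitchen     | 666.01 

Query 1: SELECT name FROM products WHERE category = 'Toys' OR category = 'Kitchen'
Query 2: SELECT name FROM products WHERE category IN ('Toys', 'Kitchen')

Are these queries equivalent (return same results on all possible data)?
Yes, equivalent

Both queries return: [('Chair',)]

Reason: OR vs IN are equivalent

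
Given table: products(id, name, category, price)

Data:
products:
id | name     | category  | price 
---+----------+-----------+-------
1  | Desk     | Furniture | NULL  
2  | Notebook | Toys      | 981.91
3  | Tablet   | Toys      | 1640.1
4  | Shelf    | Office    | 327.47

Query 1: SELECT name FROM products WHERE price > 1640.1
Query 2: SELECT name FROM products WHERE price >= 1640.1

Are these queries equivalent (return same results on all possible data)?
No, not equivalent

Query 1 returns: []
Query 2 returns: [('Tablet',)]

Reason: > vs >= gives different results when price = 1640.1 exists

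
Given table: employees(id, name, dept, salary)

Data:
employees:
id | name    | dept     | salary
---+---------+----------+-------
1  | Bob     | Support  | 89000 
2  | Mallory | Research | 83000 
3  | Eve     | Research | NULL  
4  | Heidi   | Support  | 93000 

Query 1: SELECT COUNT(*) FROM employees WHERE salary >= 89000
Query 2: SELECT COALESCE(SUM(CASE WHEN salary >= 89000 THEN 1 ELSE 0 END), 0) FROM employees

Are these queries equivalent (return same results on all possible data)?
Yes, equivalent

Both queries return: [(2,)]

Reason: COUNT with WHERE vs conditional SUM (COALESCE handles empty-table NULL)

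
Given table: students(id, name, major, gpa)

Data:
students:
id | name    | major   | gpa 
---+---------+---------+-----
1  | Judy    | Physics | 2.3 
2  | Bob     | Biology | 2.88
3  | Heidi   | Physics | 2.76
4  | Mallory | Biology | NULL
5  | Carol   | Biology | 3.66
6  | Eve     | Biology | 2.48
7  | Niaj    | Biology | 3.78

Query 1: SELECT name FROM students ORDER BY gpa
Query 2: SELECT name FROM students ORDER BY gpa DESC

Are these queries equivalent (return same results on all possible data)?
No, not equivalent

Query 1 returns: [('Mallory',), ('Judy',), ('Eve',), ('Heidi',), ('Bob',), ('Carol',), ('Niaj',)]
Query 2 returns: [('Niaj',), ('Carol',), ('Bob',), ('Heidi',), ('Eve',), ('Judy',), ('Mallory',)]

Reason: ASC vs DESC gives opposite ordering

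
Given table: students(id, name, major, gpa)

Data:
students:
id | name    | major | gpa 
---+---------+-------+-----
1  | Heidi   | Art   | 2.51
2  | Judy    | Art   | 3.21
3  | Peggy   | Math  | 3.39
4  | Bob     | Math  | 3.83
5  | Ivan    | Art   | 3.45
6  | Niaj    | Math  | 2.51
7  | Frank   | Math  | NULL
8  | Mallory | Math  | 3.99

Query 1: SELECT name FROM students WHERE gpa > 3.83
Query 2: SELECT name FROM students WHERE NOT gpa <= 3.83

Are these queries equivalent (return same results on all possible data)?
Yes, equivalent

Both queries return: [('Mallory',)]

Reason: Both filter gpa > 3.83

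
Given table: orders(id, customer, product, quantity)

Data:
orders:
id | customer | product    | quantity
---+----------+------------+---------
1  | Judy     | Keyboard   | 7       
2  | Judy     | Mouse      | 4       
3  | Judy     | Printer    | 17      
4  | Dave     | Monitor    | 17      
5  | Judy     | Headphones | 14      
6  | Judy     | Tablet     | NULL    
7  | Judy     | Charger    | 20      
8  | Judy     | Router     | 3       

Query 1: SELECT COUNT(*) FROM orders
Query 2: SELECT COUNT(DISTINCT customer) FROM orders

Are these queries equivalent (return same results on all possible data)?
No, not equivalent

Query 1 returns: [(8,)]
Query 2 returns: [(2,)]

Reason: COUNT(*) counts rows, COUNT(DISTINCT customer) counts unique customers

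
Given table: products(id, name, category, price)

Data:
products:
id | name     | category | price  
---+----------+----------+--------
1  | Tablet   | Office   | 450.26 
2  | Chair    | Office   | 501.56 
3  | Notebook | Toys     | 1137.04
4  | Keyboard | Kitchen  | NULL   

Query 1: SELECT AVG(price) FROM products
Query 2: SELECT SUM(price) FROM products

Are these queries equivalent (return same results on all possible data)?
No, not equivalent

Query 1 returns: [(696.2866666666667,)]
Query 2 returns: [(2088.86,)]

Reason: AVG vs SUM give different aggregate values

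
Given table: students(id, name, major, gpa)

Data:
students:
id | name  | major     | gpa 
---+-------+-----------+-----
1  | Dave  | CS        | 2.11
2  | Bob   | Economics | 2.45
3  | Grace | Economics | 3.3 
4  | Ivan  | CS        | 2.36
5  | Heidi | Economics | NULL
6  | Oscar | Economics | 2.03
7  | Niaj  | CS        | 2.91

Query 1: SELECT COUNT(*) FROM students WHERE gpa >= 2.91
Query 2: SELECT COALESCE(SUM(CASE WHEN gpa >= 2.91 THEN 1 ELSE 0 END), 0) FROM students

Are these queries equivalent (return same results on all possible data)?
Yes, equivalent

Both queries return: [(2,)]

Reason: COUNT with WHERE vs conditional SUM (COALESCE handles empty-table NULL)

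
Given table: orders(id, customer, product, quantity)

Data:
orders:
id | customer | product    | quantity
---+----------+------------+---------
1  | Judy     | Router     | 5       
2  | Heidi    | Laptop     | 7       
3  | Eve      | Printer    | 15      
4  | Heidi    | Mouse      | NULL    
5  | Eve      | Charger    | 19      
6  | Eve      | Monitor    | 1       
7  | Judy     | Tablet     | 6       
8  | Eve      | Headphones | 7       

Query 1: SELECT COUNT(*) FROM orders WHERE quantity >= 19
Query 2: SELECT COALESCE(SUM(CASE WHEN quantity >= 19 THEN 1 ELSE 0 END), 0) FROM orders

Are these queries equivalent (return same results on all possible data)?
Yes, equivalent

Both queries return: [(1,)]

Reason: COUNT with WHERE vs conditional SUM (COALESCE handles empty-table NULL)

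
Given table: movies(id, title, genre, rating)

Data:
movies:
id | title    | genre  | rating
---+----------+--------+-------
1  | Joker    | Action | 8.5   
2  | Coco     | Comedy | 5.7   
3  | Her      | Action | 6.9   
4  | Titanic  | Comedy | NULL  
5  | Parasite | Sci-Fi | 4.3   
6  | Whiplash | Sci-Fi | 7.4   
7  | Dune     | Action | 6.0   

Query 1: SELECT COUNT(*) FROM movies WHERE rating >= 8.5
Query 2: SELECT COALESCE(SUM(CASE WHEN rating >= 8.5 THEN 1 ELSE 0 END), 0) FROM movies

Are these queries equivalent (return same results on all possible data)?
Yes, equivalent

Both queries return: [(1,)]

Reason: COUNT with WHERE vs conditional SUM (COALESCE handles empty-table NULL)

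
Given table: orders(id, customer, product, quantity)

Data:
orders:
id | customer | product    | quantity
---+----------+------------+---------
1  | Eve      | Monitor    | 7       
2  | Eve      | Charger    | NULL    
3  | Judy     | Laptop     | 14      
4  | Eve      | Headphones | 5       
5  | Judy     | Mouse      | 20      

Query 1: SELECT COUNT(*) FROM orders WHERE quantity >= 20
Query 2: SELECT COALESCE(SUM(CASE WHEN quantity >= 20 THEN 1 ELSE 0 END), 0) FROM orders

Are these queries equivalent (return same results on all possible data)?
Yes, equivalent

Both queries return: [(1,)]

Reason: COUNT with WHERE vs conditional SUM (COALESCE handles empty-table NULL)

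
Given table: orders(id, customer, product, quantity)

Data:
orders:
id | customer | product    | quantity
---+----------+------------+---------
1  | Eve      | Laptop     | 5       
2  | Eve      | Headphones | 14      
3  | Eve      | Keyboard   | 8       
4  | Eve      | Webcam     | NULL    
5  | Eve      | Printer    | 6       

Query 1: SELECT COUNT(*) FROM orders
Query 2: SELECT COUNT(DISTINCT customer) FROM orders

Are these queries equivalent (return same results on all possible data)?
No, not equivalent

Query 1 returns: [(5,)]
Query 2 returns: [(1,)]

Reason: COUNT(*) counts rows, COUNT(DISTINCT customer) counts unique customers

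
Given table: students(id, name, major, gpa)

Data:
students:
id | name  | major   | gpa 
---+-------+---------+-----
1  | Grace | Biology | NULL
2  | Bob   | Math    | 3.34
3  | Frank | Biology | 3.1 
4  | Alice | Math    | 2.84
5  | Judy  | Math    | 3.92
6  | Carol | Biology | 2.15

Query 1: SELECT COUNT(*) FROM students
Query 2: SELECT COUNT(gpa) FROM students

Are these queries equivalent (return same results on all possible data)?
No, not equivalent

Query 1 returns: [(6,)]
Query 2 returns: [(5,)]

Reason: COUNT(*) includes NULLs, COUNT(column) excludes them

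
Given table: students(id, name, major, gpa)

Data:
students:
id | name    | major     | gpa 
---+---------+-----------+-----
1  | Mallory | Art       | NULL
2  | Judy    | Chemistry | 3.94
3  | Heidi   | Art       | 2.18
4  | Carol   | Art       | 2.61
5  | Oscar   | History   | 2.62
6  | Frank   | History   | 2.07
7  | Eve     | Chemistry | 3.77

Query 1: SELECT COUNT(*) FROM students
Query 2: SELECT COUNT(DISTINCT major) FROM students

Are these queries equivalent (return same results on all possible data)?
No, not equivalent

Query 1 returns: [(7,)]
Query 2 returns: [(3,)]

Reason: COUNT(*) counts rows, COUNT(DISTINCT major) counts unique majors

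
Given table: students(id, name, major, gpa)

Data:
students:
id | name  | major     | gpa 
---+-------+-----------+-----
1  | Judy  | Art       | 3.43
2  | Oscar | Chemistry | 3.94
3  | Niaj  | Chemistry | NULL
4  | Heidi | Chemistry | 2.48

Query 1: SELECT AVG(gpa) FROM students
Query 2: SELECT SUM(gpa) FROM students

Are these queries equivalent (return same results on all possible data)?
No, not equivalent

Query 1 returns: [(3.283333333333333,)]
Query 2 returns: [(9.85,)]

Reason: AVG vs SUM give different aggregate values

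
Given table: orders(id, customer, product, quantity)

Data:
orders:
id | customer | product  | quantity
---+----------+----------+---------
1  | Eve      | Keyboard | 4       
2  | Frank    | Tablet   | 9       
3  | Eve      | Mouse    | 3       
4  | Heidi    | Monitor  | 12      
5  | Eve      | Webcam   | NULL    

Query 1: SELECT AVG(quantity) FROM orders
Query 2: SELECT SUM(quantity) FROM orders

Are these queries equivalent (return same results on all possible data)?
No, not equivalent

Query 1 returns: [(7.0,)]
Query 2 returns: [(28,)]

Reason: AVG vs SUM give different aggregate values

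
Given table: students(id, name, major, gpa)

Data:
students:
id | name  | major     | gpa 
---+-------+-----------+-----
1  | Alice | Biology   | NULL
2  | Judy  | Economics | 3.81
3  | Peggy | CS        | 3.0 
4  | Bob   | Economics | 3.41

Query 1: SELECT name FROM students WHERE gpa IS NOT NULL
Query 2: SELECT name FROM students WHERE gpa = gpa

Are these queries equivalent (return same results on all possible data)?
Yes, equivalent

Both queries return: [('Bob',), ('Judy',), ('Peggy',)]

Reason: IS NOT NULL vs self-equality (both exclude NULLs)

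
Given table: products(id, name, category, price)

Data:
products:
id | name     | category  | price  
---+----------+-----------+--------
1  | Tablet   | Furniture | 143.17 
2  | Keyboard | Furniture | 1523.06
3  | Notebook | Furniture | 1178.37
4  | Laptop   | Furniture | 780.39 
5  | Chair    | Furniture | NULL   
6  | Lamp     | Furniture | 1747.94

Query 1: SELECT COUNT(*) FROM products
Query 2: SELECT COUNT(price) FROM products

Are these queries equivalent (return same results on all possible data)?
No, not equivalent

Query 1 returns: [(6,)]
Query 2 returns: [(5,)]

Reason: COUNT(*) includes NULLs, COUNT(column) excludes them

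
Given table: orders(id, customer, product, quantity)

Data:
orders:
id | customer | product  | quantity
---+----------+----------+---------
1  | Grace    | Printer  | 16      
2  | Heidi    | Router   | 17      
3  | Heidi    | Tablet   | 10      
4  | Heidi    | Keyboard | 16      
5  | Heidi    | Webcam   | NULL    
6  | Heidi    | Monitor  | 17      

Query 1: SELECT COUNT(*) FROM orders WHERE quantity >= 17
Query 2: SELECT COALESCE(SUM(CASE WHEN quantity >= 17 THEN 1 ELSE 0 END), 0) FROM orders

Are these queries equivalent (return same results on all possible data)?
Yes, equivalent

Both queries return: [(2,)]

Reason: COUNT with WHERE vs conditional SUM (COALESCE handles empty-table NULL)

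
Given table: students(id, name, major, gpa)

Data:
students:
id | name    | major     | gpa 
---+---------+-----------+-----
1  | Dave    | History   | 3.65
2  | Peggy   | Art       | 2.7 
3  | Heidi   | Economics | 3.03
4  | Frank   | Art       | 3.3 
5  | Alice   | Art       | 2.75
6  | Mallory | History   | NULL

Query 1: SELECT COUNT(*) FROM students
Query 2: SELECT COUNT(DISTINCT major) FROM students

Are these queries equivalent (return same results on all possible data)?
No, not equivalent

Query 1 returns: [(6,)]
Query 2 returns: [(3,)]

Reason: COUNT(*) counts rows, COUNT(DISTINCT major) counts unique majors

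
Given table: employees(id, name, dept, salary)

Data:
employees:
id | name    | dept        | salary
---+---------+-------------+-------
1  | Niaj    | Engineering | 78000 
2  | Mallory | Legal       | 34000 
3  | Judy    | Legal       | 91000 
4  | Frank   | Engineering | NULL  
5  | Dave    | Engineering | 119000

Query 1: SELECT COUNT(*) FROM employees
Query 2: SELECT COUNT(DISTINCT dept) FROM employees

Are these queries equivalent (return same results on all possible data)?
No, not equivalent

Query 1 returns: [(5,)]
Query 2 returns: [(2,)]

Reason: COUNT(*) counts rows, COUNT(DISTINCT dept) counts unique depts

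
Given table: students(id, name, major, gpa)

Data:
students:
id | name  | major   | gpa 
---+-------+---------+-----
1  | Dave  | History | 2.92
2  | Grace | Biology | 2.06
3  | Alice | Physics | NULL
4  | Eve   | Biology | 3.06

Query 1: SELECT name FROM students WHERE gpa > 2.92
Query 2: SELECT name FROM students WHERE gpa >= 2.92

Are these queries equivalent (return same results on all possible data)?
No, not equivalent

Query 1 returns: [('Eve',)]
Query 2 returns: [('Dave',), ('Eve',)]

Reason: > vs >= gives different results when gpa = 2.92 exists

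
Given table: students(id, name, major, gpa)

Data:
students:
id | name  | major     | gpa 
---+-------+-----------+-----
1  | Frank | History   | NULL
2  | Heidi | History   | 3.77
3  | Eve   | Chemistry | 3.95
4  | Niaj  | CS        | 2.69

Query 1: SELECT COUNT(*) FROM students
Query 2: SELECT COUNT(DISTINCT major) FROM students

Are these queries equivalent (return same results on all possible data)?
No, not equivalent

Query 1 returns: [(4,)]
Query 2 returns: [(3,)]

Reason: COUNT(*) counts rows, COUNT(DISTINCT major) counts unique majors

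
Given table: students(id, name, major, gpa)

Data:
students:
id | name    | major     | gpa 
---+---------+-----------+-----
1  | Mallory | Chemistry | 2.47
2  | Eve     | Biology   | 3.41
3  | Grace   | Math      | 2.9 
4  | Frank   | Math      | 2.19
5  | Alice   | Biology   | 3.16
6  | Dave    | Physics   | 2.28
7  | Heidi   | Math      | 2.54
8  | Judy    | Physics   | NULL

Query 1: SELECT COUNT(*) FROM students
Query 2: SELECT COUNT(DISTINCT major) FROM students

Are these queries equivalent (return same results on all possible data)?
No, not equivalent

Query 1 returns: [(8,)]
Query 2 returns: [(4,)]

Reason: COUNT(*) counts rows, COUNT(DISTINCT major) counts unique majors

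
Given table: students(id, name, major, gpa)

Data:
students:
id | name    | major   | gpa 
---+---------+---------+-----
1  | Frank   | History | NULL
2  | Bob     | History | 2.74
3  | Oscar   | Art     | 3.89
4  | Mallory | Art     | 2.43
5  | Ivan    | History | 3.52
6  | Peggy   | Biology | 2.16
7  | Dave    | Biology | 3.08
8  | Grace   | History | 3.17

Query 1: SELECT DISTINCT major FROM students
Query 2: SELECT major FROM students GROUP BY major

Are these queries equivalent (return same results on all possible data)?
Yes, equivalent

Both queries return: [('Art',), ('Biology',), ('History',)]

Reason: Both get unique majors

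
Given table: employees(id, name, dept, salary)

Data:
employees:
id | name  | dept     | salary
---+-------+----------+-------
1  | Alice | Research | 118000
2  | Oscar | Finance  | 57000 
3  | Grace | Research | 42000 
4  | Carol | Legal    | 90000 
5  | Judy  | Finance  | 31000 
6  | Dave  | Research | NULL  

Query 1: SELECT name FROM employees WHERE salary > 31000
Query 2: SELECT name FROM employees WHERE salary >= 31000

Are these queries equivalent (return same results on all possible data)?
No, not equivalent

Query 1 returns: [('Alice',), ('Oscar',), ('Grace',), ('Carol',)]
Query 2 returns: [('Alice',), ('Oscar',), ('Grace',), ('Carol',), ('Judy',)]

Reason: > vs >= gives different results when salary = 31000 exists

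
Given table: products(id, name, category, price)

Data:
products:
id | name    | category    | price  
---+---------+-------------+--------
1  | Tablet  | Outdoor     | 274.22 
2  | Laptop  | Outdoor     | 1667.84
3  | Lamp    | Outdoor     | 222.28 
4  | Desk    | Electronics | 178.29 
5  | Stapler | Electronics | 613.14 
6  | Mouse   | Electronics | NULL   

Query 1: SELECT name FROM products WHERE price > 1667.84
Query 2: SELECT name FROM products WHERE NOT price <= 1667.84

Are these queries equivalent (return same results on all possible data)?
Yes, equivalent

Both queries return: []

Reason: Both filter price > 1667.84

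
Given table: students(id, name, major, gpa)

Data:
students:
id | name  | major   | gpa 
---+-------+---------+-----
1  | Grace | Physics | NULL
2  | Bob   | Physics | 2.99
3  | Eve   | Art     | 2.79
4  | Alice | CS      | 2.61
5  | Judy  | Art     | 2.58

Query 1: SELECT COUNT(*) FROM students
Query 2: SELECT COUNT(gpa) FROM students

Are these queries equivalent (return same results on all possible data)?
No, not equivalent

Query 1 returns: [(5,)]
Query 2 returns: [(4,)]

Reason: COUNT(*) includes NULLs, COUNT(column) excludes them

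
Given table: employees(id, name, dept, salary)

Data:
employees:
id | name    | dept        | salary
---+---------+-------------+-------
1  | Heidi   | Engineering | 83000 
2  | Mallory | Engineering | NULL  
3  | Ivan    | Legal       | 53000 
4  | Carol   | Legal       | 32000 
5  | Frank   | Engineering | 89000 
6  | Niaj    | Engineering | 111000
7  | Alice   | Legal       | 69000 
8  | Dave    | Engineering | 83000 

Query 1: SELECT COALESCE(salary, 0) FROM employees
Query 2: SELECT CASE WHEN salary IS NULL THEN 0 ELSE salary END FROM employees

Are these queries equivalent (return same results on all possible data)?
Yes, equivalent

Both queries return: [(0,), (32000,), (53000,), (69000,), (83000,), (83000,), (89000,), (111000,)]

Reason: COALESCE vs CASE for NULL handling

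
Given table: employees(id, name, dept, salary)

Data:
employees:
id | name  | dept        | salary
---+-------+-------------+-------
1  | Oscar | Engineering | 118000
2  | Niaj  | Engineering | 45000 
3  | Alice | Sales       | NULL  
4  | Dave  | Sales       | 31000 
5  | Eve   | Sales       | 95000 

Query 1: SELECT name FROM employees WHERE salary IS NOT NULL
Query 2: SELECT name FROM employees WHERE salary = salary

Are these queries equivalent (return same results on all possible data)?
Yes, equivalent

Both queries return: [('Dave',), ('Eve',), ('Niaj',), ('Oscar',)]

Reason: IS NOT NULL vs self-equality (both exclude NULLs)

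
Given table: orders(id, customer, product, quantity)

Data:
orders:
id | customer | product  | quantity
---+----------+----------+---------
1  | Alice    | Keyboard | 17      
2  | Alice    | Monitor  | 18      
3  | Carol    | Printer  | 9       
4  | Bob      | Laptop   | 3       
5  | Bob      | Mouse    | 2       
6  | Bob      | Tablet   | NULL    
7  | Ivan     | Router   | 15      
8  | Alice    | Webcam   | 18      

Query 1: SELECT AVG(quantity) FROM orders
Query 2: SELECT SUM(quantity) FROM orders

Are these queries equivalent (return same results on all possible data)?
No, not equivalent

Query 1 returns: [(11.714285714285714,)]
Query 2 returns: [(82,)]

Reason: AVG vs SUM give different aggregate values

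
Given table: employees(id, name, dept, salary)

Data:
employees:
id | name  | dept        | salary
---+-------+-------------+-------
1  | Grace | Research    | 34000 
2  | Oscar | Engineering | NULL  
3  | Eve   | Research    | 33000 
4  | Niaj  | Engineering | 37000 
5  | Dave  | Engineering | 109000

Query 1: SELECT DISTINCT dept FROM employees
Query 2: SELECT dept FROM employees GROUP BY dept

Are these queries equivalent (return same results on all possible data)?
Yes, equivalent

Both queries return: [('Engineering',), ('Research',)]

Reason: Both get unique depts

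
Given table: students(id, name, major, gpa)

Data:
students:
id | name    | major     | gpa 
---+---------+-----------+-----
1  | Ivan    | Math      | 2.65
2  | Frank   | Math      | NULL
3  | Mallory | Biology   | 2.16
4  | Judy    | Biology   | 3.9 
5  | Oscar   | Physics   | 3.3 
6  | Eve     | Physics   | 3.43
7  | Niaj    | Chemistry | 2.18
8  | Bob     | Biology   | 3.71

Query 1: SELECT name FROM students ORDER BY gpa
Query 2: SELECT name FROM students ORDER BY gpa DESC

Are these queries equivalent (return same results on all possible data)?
No, not equivalent

Query 1 returns: [('Frank',), ('Mallory',), ('Niaj',), ('Ivan',), ('Oscar',), ('Eve',), ('Bob',), ('Judy',)]
Query 2 returns: [('Judy',), ('Bob',), ('Eve',), ('Oscar',), ('Ivan',), ('Niaj',), ('Mallory',), ('Frank',)]

Reason: ASC vs DESC gives opposite ordering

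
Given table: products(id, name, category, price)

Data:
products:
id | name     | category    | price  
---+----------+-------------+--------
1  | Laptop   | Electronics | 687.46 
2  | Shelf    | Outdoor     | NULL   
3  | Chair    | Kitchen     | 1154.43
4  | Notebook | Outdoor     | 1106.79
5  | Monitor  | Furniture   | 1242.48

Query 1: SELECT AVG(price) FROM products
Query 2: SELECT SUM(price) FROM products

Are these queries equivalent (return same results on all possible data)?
No, not equivalent

Query 1 returns: [(1047.79,)]
Query 2 returns: [(4191.16,)]

Reason: AVG vs SUM give different aggregate values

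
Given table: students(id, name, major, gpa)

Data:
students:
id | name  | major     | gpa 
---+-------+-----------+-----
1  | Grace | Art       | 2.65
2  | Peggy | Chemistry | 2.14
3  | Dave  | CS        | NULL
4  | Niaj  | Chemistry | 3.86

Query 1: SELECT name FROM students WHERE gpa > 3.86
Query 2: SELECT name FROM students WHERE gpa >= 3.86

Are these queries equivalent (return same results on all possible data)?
No, not equivalent

Query 1 returns: []
Query 2 returns: [('Niaj',)]

Reason: > vs >= gives different results when gpa = 3.86 exists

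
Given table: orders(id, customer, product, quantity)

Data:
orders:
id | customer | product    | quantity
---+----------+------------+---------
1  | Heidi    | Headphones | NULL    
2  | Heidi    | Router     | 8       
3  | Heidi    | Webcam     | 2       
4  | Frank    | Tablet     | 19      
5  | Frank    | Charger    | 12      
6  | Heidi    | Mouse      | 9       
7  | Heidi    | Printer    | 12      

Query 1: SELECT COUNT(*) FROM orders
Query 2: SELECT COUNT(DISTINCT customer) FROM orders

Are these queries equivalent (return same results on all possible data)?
No, not equivalent

Query 1 returns: [(7,)]
Query 2 returns: [(2,)]

Reason: COUNT(*) counts rows, COUNT(DISTINCT customer) counts unique customers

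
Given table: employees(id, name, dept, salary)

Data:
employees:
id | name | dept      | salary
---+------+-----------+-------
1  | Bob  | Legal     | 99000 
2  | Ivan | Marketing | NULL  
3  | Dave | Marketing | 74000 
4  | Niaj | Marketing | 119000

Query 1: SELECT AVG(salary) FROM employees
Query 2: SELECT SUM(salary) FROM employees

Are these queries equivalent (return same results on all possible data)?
No, not equivalent

Query 1 returns: [(97333.33333333333,)]
Query 2 returns: [(292000,)]

Reason: AVG vs SUM give different aggregate values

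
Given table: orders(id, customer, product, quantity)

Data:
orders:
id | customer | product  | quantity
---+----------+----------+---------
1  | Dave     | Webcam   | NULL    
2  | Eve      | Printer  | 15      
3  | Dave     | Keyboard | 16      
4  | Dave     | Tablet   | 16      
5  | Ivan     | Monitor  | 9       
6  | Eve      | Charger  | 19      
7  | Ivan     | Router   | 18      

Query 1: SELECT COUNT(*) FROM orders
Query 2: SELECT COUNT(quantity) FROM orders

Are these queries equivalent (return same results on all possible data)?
No, not equivalent

Query 1 returns: [(7,)]
Query 2 returns: [(6,)]

Reason: COUNT(*) includes NULLs, COUNT(column) excludes them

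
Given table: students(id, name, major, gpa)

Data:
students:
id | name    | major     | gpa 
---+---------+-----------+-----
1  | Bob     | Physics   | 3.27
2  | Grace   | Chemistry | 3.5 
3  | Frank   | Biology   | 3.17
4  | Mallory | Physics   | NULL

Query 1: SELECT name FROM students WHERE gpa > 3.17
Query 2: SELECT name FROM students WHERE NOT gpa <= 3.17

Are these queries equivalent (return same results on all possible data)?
Yes, equivalent

Both queries return: [('Bob',), ('Grace',)]

Reason: Both filter gpa > 3.17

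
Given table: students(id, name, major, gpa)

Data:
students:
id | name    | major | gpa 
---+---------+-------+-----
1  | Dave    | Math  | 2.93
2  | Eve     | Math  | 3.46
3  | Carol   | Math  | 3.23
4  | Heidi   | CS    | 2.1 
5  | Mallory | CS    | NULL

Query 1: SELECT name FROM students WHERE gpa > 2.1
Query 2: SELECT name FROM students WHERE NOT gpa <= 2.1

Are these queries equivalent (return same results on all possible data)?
Yes, equivalent

Both queries return: [('Carol',), ('Dave',), ('Eve',)]

Reason: Both filter gpa > 2.1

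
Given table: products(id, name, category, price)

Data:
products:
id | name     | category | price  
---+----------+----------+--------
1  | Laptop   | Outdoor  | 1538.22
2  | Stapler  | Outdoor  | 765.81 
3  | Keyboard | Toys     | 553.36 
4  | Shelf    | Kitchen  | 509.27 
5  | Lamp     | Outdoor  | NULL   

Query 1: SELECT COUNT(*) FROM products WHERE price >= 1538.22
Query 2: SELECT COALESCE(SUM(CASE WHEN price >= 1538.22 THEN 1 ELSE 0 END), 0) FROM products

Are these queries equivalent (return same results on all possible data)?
Yes, equivalent

Both queries return: [(1,)]

Reason: COUNT with WHERE vs conditional SUM (COALESCE handles empty-table NULL)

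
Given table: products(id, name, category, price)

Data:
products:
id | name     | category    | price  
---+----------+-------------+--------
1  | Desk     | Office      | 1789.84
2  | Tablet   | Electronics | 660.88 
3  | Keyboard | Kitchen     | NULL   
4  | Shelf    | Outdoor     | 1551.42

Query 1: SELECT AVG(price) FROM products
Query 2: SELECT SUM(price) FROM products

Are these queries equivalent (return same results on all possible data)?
No, not equivalent

Query 1 returns: [(1334.0466666666666,)]
Query 2 returns: [(4002.14,)]

Reason: AVG vs SUM give different aggregate values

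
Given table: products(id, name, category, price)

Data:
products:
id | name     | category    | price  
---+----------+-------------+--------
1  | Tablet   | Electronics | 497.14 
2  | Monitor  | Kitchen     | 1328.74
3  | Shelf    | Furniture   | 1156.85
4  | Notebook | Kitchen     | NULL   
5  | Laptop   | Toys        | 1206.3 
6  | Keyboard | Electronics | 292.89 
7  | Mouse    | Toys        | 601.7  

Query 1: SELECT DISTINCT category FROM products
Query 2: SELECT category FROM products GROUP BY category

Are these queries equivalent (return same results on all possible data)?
Yes, equivalent

Both queries return: [('Electronics',), ('Furniture',), ('Kitchen',), ('Toys',)]

Reason: Both get unique categorys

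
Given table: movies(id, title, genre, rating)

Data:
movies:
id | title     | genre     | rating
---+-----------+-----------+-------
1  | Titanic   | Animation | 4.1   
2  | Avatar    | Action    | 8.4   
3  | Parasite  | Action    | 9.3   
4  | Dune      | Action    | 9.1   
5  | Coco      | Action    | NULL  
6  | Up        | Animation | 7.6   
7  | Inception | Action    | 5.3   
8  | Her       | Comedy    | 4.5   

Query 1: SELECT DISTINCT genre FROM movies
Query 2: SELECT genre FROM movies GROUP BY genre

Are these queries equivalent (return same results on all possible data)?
Yes, equivalent

Both queries return: [('Action',), ('Animation',), ('Comedy',)]

Reason: Both get unique genres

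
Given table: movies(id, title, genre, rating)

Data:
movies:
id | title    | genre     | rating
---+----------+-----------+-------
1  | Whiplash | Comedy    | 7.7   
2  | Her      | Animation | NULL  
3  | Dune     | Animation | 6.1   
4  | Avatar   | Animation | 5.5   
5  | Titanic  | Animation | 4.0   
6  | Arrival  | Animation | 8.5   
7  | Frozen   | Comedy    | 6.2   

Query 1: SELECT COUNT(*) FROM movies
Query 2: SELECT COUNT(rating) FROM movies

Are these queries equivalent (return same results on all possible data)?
No, not equivalent

Query 1 returns: [(7,)]
Query 2 returns: [(6,)]

Reason: COUNT(*) includes NULLs, COUNT(column) excludes them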